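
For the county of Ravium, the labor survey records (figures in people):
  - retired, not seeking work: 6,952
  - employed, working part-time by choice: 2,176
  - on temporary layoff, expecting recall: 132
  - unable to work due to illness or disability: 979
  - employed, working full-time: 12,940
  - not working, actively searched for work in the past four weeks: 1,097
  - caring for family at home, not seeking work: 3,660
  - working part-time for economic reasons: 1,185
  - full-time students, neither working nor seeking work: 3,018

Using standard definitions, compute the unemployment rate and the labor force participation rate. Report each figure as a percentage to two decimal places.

Employed = 2,176 + 12,940 + 1,185 = 16,301 (anyone who worked, including part-time for economic reasons, counts as employed).
Unemployed = 132 + 1,097 = 1,229 (jobless and actively searching, or on temporary layoff).
Labor force = 16,301 + 1,229 = 17,530.
Not in labor force = 6,952 + 979 + 3,660 + 3,018 = 14,609 (those not working and not actively searching are outside the labor force).
Civilian working-age population = 17,530 + 14,609 = 32,139.
Unemployment rate = 1,229 / 17,530 = 7.01%.
Labor force participation rate = 17,530 / 32,139 = 54.54%.

Unemployment rate ≈ 7.01%; labor force participation rate ≈ 54.54%.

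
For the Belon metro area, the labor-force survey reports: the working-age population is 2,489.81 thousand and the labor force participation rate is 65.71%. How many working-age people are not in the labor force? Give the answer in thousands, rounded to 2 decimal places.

About 853.76 thousand are not in the labor force.

Share not in the labor force = 1 − 0.6571 = 0.3429.
Not in labor force = 0.3429 × 2,489.81 ≈ 853.76 thousand.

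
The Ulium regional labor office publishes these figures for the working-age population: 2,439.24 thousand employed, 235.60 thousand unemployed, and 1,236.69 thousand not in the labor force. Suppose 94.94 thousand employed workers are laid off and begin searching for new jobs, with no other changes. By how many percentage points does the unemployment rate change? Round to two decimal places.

Initially, labor force = 2,439.24 + 235.60 = 2,674.84 thousand, so u = 235.60/2,674.84 = 8.81%.
After the change, employed falls and unemployed rises by 94.94; labor force unchanged → E = 2,344.30, U = 330.54, labor force = 2,674.84 thousand.
New unemployment rate = 330.54 / 2,674.84 = 12.36%.
Change = 12.36% − 8.81% = +3.55 percentage points.

The unemployment rate changes by +3.55 percentage points.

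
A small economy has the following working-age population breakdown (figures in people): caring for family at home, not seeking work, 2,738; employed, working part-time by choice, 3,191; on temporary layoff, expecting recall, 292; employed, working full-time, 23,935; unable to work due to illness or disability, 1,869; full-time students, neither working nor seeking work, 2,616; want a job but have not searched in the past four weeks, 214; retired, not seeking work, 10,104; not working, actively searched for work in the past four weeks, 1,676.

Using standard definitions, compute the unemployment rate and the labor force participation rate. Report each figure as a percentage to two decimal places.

Employed = 3,191 + 23,935 = 27,126.
Unemployed = 292 + 1,676 = 1,968 (jobless and actively searching, or on temporary layoff).
Labor force = 27,126 + 1,968 = 29,094.
Not in labor force = 2,738 + 1,869 + 2,616 + 214 + 10,104 = 17,541 (those not working and not actively searching are outside the labor force — including those who want a job but have given up searching).
Civilian working-age population = 29,094 + 17,541 = 46,635.
Unemployment rate = 1,968 / 29,094 = 6.76%.
Labor force participation rate = 29,094 / 46,635 = 62.39%.

Unemployment rate ≈ 6.76%; labor force participation rate ≈ 62.39%.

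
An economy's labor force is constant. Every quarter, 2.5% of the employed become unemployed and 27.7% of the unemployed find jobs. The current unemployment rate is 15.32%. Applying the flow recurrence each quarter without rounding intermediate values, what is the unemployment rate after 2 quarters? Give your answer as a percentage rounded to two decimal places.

Unemployment rate after two quarters ≈ 11.71%.

With a fixed labor force, u_{t+1} = u_t + s·(1−u_t) − f·u_t = u_t·(1−s−f) + s.
Here 1−s−f = 0.698 and s = 0.025.
u_1 = 0.153200 × 0.698 + 0.025 = 0.131934.
u_2 = 0.131934 × 0.698 + 0.025 = 0.117090.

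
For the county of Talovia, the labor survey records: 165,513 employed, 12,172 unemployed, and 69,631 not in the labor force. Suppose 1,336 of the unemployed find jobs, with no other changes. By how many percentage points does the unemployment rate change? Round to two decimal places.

The unemployment rate changes by −0.75 percentage points.

Initially, labor force = 165,513 + 12,172 = 177,685, so u = 12,172/177,685 = 6.85%.
After the change, unemployed falls and employed rises by 1,336; labor force unchanged → E = 166,849, U = 10,836, labor force = 177,685.
New unemployment rate = 10,836 / 177,685 = 6.10%.
Change = 6.10% − 6.85% = −0.75 percentage points.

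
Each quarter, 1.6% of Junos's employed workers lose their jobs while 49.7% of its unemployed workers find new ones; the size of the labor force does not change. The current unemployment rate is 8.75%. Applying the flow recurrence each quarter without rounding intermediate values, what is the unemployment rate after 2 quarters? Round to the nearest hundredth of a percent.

Unemployment rate after two quarters ≈ 4.45%.

With a fixed labor force, u_{t+1} = u_t + s·(1−u_t) − f·u_t = u_t·(1−s−f) + s.
Here 1−s−f = 0.487 and s = 0.016.
u_1 = 0.087500 × 0.487 + 0.016 = 0.058612.
u_2 = 0.058612 × 0.487 + 0.016 = 0.044544.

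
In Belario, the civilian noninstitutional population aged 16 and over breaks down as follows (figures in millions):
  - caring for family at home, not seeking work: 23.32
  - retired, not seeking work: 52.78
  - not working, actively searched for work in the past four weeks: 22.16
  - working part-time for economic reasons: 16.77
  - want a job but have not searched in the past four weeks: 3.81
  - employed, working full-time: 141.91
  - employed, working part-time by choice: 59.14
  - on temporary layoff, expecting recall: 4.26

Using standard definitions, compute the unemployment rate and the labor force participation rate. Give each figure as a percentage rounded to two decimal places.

Unemployment rate ≈ 10.82%; labor force participation rate ≈ 75.35%.

Employed = 16.77 + 141.91 + 59.14 = 217.82 million (anyone who worked, including part-time for economic reasons, counts as employed).
Unemployed = 22.16 + 4.26 = 26.42 million (jobless and actively searching, or on temporary layoff).
Labor force = 217.82 + 26.42 = 244.24 million.
Not in labor force = 23.32 + 52.78 + 3.81 = 79.91 million (those not working and not actively searching are outside the labor force — including those who want a job but have given up searching).
Civilian working-age population = 244.24 + 79.91 = 324.15 million.
Unemployment rate = 26.42 / 244.24 = 10.82%.
Labor force participation rate = 244.24 / 324.15 = 75.35%.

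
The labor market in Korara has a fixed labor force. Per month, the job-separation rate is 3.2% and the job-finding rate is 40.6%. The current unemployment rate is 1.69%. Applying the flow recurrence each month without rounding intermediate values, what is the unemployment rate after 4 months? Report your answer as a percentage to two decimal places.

Unemployment rate after four months ≈ 6.75%.

With a fixed labor force, u_{t+1} = u_t + s·(1−u_t) − f·u_t = u_t·(1−s−f) + s.
Here 1−s−f = 0.562 and s = 0.032.
u_1 = 0.016900 × 0.562 + 0.032 = 0.041498.
u_2 = 0.041498 × 0.562 + 0.032 = 0.055322.
u_3 = 0.055322 × 0.562 + 0.032 = 0.063091.
u_4 = 0.063091 × 0.562 + 0.032 = 0.067457.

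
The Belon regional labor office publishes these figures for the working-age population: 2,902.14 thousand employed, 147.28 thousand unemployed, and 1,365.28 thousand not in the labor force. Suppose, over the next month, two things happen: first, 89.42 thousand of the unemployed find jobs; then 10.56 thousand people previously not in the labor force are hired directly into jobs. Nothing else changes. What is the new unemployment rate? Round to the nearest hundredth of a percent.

New unemployment rate ≈ 1.89%.

Initially, labor force = 2,902.14 + 147.28 = 3,049.42 thousand, so u = 147.28/3,049.42 = 4.83%.
After the first change, unemployed falls and employed rises by 89.42; labor force unchanged → E = 2,991.56, U = 57.86, labor force = 3,049.42 thousand.
After the second change, employed and labor force both rise by 10.56; unemployed unchanged → E = 3,002.12, U = 57.86, labor force = 3,059.98 thousand.
New unemployment rate = 57.86 / 3,059.98 = 1.89%.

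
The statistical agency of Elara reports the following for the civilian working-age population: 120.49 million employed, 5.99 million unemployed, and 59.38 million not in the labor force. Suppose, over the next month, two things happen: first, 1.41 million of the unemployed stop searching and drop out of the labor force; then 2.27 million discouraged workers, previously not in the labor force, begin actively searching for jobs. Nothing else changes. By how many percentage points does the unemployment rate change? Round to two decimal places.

Initially, labor force = 120.49 + 5.99 = 126.48 million, so u = 5.99/126.48 = 4.74%.
After the first change, unemployed and labor force both fall by 1.41 → E = 120.49, U = 4.58, labor force = 125.07 million.
After the second change, unemployed and labor force both rise by 2.27 → E = 120.49, U = 6.85, labor force = 127.34 million.
New unemployment rate = 6.85 / 127.34 = 5.38%.
Change = 5.38% − 4.74% = +0.64 percentage points.

The unemployment rate changes by +0.64 percentage points.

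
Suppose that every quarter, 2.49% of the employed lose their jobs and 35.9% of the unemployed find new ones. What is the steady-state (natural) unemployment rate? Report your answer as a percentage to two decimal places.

At steady state the flows balance: s·E = f·U, so U/(E+U) = s/(s+f).
u* = 2.49 / (2.49 + 35.9) = 2.49 / 38.39 = 6.49%.

Steady-state unemployment rate ≈ 6.49%.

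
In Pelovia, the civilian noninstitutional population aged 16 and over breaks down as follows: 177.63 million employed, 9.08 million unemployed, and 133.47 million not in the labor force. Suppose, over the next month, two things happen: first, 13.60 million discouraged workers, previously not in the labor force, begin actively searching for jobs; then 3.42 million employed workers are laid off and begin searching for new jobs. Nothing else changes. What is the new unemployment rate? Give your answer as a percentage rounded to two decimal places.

Initially, labor force = 177.63 + 9.08 = 186.71 million, so u = 9.08/186.71 = 4.86%.
After the first change, unemployed and labor force both rise by 13.60 → E = 177.63, U = 22.68, labor force = 200.31 million.
After the second change, employed falls and unemployed rises by 3.42; labor force unchanged → E = 174.21, U = 26.10, labor force = 200.31 million.
New unemployment rate = 26.10 / 200.31 = 13.03%.

New unemployment rate ≈ 13.03%.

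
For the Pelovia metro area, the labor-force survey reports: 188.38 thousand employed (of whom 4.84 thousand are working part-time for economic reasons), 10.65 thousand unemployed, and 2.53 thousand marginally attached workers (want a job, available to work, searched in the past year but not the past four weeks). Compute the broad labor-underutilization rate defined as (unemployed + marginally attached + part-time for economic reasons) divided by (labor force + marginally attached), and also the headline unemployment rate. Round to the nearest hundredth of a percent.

Broad underutilization rate ≈ 8.94%; headline unemployment rate ≈ 5.35%.

Labor force = 188.38 + 10.65 = 199.03 thousand.
Numerator = 10.65 + 2.53 + 4.84 = 18.02 thousand.
Denominator = 199.03 + 2.53 = 201.56 thousand.
Broad rate = 18.02 / 201.56 = 8.94%.
Headline unemployment rate = 10.65 / 199.03 = 5.35%.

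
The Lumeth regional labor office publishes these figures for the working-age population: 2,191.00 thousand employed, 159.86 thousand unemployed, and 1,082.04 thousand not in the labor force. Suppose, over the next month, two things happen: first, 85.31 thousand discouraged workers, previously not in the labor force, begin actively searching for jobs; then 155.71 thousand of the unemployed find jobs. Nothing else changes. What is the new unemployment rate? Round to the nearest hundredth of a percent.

New unemployment rate ≈ 3.67%.

Initially, labor force = 2,191.00 + 159.86 = 2,350.86 thousand, so u = 159.86/2,350.86 = 6.80%.
After the first change, unemployed and labor force both rise by 85.31 → E = 2,191.00, U = 245.17, labor force = 2,436.17 thousand.
After the second change, unemployed falls and employed rises by 155.71; labor force unchanged → E = 2,346.71, U = 89.46, labor force = 2,436.17 thousand.
New unemployment rate = 89.46 / 2,436.17 = 3.67%.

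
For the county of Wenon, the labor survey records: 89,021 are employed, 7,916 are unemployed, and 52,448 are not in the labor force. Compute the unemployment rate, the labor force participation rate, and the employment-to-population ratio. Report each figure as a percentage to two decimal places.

Labor force = employed + unemployed = 89,021 + 7,916 = 96,937.
Working-age population = 96,937 + 52,448 = 149,385.
Unemployment rate = 7,916 / 96,937 = 8.17%.
Labor force participation rate = 96,937 / 149,385 = 64.89%.
Employment-population ratio = 89,021 / 149,385 = 59.59%.

Unemployment rate ≈ 8.17%; labor force participation rate ≈ 64.89%; employment-population ratio ≈ 59.59%.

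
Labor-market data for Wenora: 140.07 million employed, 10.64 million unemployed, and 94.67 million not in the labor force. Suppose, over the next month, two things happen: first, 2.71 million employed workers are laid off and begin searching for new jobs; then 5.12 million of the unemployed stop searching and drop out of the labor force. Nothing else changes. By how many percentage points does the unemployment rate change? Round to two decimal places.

The unemployment rate changes by −1.41 percentage points.

Initially, labor force = 140.07 + 10.64 = 150.71 million, so u = 10.64/150.71 = 7.06%.
After the first change, employed falls and unemployed rises by 2.71; labor force unchanged → E = 137.36, U = 13.35, labor force = 150.71 million.
After the second change, unemployed and labor force both fall by 5.12 → E = 137.36, U = 8.23, labor force = 145.59 million.
New unemployment rate = 8.23 / 145.59 = 5.65%.
Change = 5.65% − 7.06% = −1.41 percentage points.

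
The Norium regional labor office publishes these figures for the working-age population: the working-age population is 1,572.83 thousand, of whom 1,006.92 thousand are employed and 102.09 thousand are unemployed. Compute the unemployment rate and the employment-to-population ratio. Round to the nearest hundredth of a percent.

Unemployment rate ≈ 9.21%; employment-population ratio ≈ 64.02%.

Labor force = employed + unemployed = 1,006.92 + 102.09 = 1,109.01 thousand.
Unemployment rate = 102.09 / 1,109.01 = 9.21%.
Employment-population ratio = 1,006.92 / 1,572.83 = 64.02%.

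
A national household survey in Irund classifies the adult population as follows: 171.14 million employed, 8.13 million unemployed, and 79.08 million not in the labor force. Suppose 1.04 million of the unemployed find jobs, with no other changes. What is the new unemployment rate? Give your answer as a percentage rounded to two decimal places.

New unemployment rate ≈ 3.95%.

Initially, labor force = 171.14 + 8.13 = 179.27 million, so u = 8.13/179.27 = 4.54%.
After the change, unemployed falls and employed rises by 1.04; labor force unchanged → E = 172.18, U = 7.09, labor force = 179.27 million.
New unemployment rate = 7.09 / 179.27 = 3.95%.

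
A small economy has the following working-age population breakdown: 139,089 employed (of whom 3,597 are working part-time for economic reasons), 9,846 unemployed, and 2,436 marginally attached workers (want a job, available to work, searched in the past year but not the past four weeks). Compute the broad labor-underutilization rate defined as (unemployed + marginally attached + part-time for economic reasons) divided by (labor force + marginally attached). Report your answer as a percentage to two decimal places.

Labor force = 139,089 + 9,846 = 148,935.
Numerator = 9,846 + 2,436 + 3,597 = 15,879.
Denominator = 148,935 + 2,436 = 151,371.
Broad rate = 15,879 / 151,371 = 10.49%.

Broad underutilization rate ≈ 10.49%.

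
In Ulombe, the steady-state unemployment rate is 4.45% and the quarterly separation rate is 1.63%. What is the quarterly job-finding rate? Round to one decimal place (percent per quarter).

From u* = s/(s+f): f = s·(1−u)/u.
f = 1.63 × (1 − 0.0445) / 0.0445 = 1.5575 / 0.0445 ≈ 35.0% per quarter.

Job-finding rate ≈ 35.0% per quarter.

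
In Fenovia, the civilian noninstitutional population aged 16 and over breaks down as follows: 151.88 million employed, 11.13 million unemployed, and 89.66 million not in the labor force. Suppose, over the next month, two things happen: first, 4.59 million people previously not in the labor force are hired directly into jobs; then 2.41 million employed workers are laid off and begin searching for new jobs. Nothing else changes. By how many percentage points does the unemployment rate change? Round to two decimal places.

The unemployment rate changes by +1.25 percentage points.

Initially, labor force = 151.88 + 11.13 = 163.01 million, so u = 11.13/163.01 = 6.83%.
After the first change, employed and labor force both rise by 4.59; unemployed unchanged → E = 156.47, U = 11.13, labor force = 167.60 million.
After the second change, employed falls and unemployed rises by 2.41; labor force unchanged → E = 154.06, U = 13.54, labor force = 167.60 million.
New unemployment rate = 13.54 / 167.60 = 8.08%.
Change = 8.08% − 6.83% = +1.25 percentage points.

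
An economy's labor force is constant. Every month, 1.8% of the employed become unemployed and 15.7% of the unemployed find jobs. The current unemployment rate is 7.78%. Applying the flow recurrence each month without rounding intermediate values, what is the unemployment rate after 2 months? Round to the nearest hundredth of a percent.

With a fixed labor force, u_{t+1} = u_t + s·(1−u_t) − f·u_t = u_t·(1−s−f) + s.
Here 1−s−f = 0.825 and s = 0.018.
u_1 = 0.077800 × 0.825 + 0.018 = 0.082185.
u_2 = 0.082185 × 0.825 + 0.018 = 0.085803.

Unemployment rate after two months ≈ 8.58%.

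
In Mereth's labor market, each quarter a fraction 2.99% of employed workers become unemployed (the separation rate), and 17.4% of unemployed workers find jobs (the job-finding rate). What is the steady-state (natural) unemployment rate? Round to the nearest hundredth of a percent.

Steady-state unemployment rate ≈ 14.66%.

At steady state the flows balance: s·E = f·U, so U/(E+U) = s/(s+f).
u* = 2.99 / (2.99 + 17.4) = 2.99 / 20.39 = 14.66%.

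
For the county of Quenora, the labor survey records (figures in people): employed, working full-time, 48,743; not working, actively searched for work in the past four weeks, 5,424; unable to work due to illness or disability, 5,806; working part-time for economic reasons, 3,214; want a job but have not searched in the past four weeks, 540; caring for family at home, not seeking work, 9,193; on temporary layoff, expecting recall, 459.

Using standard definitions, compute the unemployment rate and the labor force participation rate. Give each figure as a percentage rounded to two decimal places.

Employed = 48,743 + 3,214 = 51,957 (anyone who worked, including part-time for economic reasons, counts as employed).
Unemployed = 5,424 + 459 = 5,883 (jobless and actively searching, or on temporary layoff).
Labor force = 51,957 + 5,883 = 57,840.
Not in labor force = 5,806 + 540 + 9,193 = 15,539 (those not working and not actively searching are outside the labor force — including those who want a job but have given up searching).
Civilian working-age population = 57,840 + 15,539 = 73,379.
Unemployment rate = 5,883 / 57,840 = 10.17%.
Labor force participation rate = 57,840 / 73,379 = 78.82%.

Unemployment rate ≈ 10.17%; labor force participation rate ≈ 78.82%.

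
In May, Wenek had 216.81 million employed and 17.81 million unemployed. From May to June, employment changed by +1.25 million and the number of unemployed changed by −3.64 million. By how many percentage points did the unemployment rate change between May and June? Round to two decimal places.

May: labor force = 216.81 + 17.81 = 234.62; u = 17.81/234.62 = 7.59%.
June: labor force = 218.06 + 14.17 = 232.23; u = 14.17/232.23 = 6.10%.
Change = 6.10% − 7.59% = −1.49 pp.

The unemployment rate changed by −1.49 percentage points.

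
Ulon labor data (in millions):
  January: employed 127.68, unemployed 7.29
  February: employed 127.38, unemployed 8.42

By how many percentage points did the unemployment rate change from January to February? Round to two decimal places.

The unemployment rate changed by +0.80 percentage points.

January: labor force = 127.68 + 7.29 = 134.97; u = 7.29/134.97 = 5.40%.
February: labor force = 127.38 + 8.42 = 135.80; u = 8.42/135.80 = 6.20%.
Change = 6.20% − 5.40% = +0.80 pp.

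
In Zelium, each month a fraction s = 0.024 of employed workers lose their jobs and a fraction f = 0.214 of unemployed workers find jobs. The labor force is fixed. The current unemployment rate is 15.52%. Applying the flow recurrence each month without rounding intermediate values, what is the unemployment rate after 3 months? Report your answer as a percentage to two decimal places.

With a fixed labor force, u_{t+1} = u_t + s·(1−u_t) − f·u_t = u_t·(1−s−f) + s.
Here 1−s−f = 0.762 and s = 0.024.
u_1 = 0.155200 × 0.762 + 0.024 = 0.142262.
u_2 = 0.142262 × 0.762 + 0.024 = 0.132404.
u_3 = 0.132404 × 0.762 + 0.024 = 0.124892.

Unemployment rate after three months ≈ 12.49%.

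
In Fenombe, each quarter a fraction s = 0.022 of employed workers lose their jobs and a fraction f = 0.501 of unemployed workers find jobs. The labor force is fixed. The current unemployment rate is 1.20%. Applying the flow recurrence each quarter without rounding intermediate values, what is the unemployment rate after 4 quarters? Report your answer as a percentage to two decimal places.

Unemployment rate after four quarters ≈ 4.05%.

With a fixed labor force, u_{t+1} = u_t + s·(1−u_t) − f·u_t = u_t·(1−s−f) + s.
Here 1−s−f = 0.477 and s = 0.022.
u_1 = 0.012000 × 0.477 + 0.022 = 0.027724.
u_2 = 0.027724 × 0.477 + 0.022 = 0.035224.
u_3 = 0.035224 × 0.477 + 0.022 = 0.038802.
u_4 = 0.038802 × 0.477 + 0.022 = 0.040509.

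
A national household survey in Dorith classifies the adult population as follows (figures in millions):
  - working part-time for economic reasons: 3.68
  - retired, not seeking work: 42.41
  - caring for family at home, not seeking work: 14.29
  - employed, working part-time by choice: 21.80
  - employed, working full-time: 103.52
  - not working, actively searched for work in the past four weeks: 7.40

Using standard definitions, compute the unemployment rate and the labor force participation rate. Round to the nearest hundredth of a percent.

Unemployment rate ≈ 5.43%; labor force participation rate ≈ 70.64%.

Employed = 3.68 + 21.80 + 103.52 = 129.00 million (anyone who worked, including part-time for economic reasons, counts as employed).
Unemployed = 7.40 million.
Labor force = 129.00 + 7.40 = 136.40 million.
Not in labor force = 42.41 + 14.29 = 56.70 million (those not working and not actively searching are outside the labor force).
Civilian working-age population = 136.40 + 56.70 = 193.10 million.
Unemployment rate = 7.40 / 136.40 = 5.43%.
Labor force participation rate = 136.40 / 193.10 = 70.64%.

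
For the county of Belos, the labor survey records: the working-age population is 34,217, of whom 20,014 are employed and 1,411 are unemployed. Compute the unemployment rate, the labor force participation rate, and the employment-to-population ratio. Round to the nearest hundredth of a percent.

Labor force = employed + unemployed = 20,014 + 1,411 = 21,425.
Unemployment rate = 1,411 / 21,425 = 6.59%.
Labor force participation rate = 21,425 / 34,217 = 62.62%.
Employment-population ratio = 20,014 / 34,217 = 58.49%.

Unemployment rate ≈ 6.59%; labor force participation rate ≈ 62.62%; employment-population ratio ≈ 58.49%.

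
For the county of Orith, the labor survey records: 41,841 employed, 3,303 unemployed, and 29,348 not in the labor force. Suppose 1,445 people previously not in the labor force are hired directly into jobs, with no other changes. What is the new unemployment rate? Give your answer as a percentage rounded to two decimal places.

Initially, labor force = 41,841 + 3,303 = 45,144, so u = 3,303/45,144 = 7.32%.
After the change, employed and labor force both rise by 1,445; unemployed unchanged → E = 43,286, U = 3,303, labor force = 46,589.
New unemployment rate = 3,303 / 46,589 = 7.09%.

New unemployment rate ≈ 7.09%.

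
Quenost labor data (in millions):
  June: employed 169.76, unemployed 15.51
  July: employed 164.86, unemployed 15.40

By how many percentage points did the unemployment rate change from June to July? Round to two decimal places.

The unemployment rate changed by +0.17 percentage points.

June: labor force = 169.76 + 15.51 = 185.27; u = 15.51/185.27 = 8.37%.
July: labor force = 164.86 + 15.40 = 180.26; u = 15.40/180.26 = 8.54%.
Change = 8.54% − 8.37% = +0.17 pp.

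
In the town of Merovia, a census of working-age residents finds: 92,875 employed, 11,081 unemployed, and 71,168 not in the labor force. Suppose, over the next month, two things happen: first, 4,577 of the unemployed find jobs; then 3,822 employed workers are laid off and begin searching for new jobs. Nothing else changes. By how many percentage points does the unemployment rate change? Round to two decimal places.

Initially, labor force = 92,875 + 11,081 = 103,956, so u = 11,081/103,956 = 10.66%.
After the first change, unemployed falls and employed rises by 4,577; labor force unchanged → E = 97,452, U = 6,504, labor force = 103,956.
After the second change, employed falls and unemployed rises by 3,822; labor force unchanged → E = 93,630, U = 10,326, labor force = 103,956.
New unemployment rate = 10,326 / 103,956 = 9.93%.
Change = 9.93% − 10.66% = −0.73 percentage points.

The unemployment rate changes by −0.73 percentage points.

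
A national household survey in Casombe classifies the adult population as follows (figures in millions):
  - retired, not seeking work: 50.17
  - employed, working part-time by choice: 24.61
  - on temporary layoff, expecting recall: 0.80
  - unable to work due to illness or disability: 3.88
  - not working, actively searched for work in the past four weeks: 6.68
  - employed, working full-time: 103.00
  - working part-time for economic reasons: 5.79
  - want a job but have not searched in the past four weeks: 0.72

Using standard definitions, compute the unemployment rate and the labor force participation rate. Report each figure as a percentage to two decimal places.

Employed = 24.61 + 103.00 + 5.79 = 133.40 million (anyone who worked, including part-time for economic reasons, counts as employed).
Unemployed = 0.80 + 6.68 = 7.48 million (jobless and actively searching, or on temporary layoff).
Labor force = 133.40 + 7.48 = 140.88 million.
Not in labor force = 50.17 + 3.88 + 0.72 = 54.77 million (those not working and not actively searching are outside the labor force — including those who want a job but have given up searching).
Civilian working-age population = 140.88 + 54.77 = 195.65 million.
Unemployment rate = 7.48 / 140.88 = 5.31%.
Labor force participation rate = 140.88 / 195.65 = 72.01%.

Unemployment rate ≈ 5.31%; labor force participation rate ≈ 72.01%.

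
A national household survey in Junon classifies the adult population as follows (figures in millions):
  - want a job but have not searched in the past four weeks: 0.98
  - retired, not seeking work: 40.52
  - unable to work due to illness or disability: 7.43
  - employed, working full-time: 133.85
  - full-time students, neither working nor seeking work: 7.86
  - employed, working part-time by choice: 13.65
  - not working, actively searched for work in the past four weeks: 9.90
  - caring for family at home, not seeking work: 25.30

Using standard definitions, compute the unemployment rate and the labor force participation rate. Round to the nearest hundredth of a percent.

Employed = 133.85 + 13.65 = 147.50 million.
Unemployed = 9.90 million.
Labor force = 147.50 + 9.90 = 157.40 million.
Not in labor force = 0.98 + 40.52 + 7.43 + 7.86 + 25.30 = 82.09 million (those not working and not actively searching are outside the labor force — including those who want a job but have given up searching).
Civilian working-age population = 157.40 + 82.09 = 239.49 million.
Unemployment rate = 9.90 / 157.40 = 6.29%.
Labor force participation rate = 157.40 / 239.49 = 65.72%.

Unemployment rate ≈ 6.29%; labor force participation rate ≈ 65.72%.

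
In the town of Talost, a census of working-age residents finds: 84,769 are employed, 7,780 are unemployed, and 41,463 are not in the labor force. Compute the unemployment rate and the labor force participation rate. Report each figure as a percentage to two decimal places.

Unemployment rate ≈ 8.41%; labor force participation rate ≈ 69.06%.

Labor force = employed + unemployed = 84,769 + 7,780 = 92,549.
Working-age population = 92,549 + 41,463 = 134,012.
Unemployment rate = 7,780 / 92,549 = 8.41%.
Labor force participation rate = 92,549 / 134,012 = 69.06%.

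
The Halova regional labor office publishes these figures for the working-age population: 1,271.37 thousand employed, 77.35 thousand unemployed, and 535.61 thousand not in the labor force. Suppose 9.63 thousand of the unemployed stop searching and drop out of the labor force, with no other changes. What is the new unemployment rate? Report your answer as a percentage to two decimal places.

Initially, labor force = 1,271.37 + 77.35 = 1,348.72 thousand, so u = 77.35/1,348.72 = 5.74%.
After the change, unemployed and labor force both fall by 9.63 → E = 1,271.37, U = 67.72, labor force = 1,339.09 thousand.
New unemployment rate = 67.72 / 1,339.09 = 5.06%.

New unemployment rate ≈ 5.06%.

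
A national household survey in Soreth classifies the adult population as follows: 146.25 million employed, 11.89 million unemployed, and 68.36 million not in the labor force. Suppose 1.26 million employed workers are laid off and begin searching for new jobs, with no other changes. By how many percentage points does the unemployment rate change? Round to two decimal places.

The unemployment rate changes by +0.80 percentage points.

Initially, labor force = 146.25 + 11.89 = 158.14 million, so u = 11.89/158.14 = 7.52%.
After the change, employed falls and unemployed rises by 1.26; labor force unchanged → E = 144.99, U = 13.15, labor force = 158.14 million.
New unemployment rate = 13.15 / 158.14 = 8.32%.
Change = 8.32% − 7.52% = +0.80 percentage points.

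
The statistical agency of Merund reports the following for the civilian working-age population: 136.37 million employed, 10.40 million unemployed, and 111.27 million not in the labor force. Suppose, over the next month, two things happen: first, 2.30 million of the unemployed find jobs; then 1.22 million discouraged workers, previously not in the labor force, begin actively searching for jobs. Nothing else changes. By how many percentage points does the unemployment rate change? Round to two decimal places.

The unemployment rate changes by −0.79 percentage points.

Initially, labor force = 136.37 + 10.40 = 146.77 million, so u = 10.40/146.77 = 7.09%.
After the first change, unemployed falls and employed rises by 2.30; labor force unchanged → E = 138.67, U = 8.10, labor force = 146.77 million.
After the second change, unemployed and labor force both rise by 1.22 → E = 138.67, U = 9.32, labor force = 147.99 million.
New unemployment rate = 9.32 / 147.99 = 6.30%.
Change = 6.30% − 7.09% = −0.79 percentage points.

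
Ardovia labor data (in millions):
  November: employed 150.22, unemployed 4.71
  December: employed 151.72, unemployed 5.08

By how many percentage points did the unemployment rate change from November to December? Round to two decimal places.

The unemployment rate changed by +0.20 percentage points.

November: labor force = 150.22 + 4.71 = 154.93; u = 4.71/154.93 = 3.04%.
December: labor force = 151.72 + 5.08 = 156.80; u = 5.08/156.80 = 3.24%.
Change = 3.24% − 3.04% = +0.20 pp.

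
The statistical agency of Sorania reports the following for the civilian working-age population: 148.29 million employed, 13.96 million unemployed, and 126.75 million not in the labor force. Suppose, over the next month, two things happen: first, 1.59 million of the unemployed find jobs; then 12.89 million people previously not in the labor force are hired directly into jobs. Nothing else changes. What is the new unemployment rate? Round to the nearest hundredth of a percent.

Initially, labor force = 148.29 + 13.96 = 162.25 million, so u = 13.96/162.25 = 8.60%.
After the first change, unemployed falls and employed rises by 1.59; labor force unchanged → E = 149.88, U = 12.37, labor force = 162.25 million.
After the second change, employed and labor force both rise by 12.89; unemployed unchanged → E = 162.77, U = 12.37, labor force = 175.14 million.
New unemployment rate = 12.37 / 175.14 = 7.06%.

New unemployment rate ≈ 7.06%.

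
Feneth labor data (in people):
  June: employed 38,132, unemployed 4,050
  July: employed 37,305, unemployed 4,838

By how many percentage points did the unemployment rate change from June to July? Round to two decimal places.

June: labor force = 38,132 + 4,050 = 42,182; u = 4,050/42,182 = 9.60%.
July: labor force = 37,305 + 4,838 = 42,143; u = 4,838/42,143 = 11.48%.
Change = 11.48% − 9.60% = +1.88 pp.

The unemployment rate changed by +1.88 percentage points.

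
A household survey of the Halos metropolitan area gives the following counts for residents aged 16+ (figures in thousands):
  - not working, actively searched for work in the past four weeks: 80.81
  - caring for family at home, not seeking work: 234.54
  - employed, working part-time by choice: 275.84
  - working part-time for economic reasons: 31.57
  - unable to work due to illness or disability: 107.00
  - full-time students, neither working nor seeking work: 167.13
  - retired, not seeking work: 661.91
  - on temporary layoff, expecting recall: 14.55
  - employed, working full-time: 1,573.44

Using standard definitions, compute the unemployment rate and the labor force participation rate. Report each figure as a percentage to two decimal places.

Unemployment rate ≈ 4.83%; labor force participation rate ≈ 62.80%.

Employed = 275.84 + 31.57 + 1,573.44 = 1,880.85 thousand (anyone who worked, including part-time for economic reasons, counts as employed).
Unemployed = 80.81 + 14.55 = 95.36 thousand (jobless and actively searching, or on temporary layoff).
Labor force = 1,880.85 + 95.36 = 1,976.21 thousand.
Not in labor force = 234.54 + 107.00 + 167.13 + 661.91 = 1,170.58 thousand (those not working and not actively searching are outside the labor force).
Civilian working-age population = 1,976.21 + 1,170.58 = 3,146.79 thousand.
Unemployment rate = 95.36 / 1,976.21 = 4.83%.
Labor force participation rate = 1,976.21 / 3,146.79 = 62.80%.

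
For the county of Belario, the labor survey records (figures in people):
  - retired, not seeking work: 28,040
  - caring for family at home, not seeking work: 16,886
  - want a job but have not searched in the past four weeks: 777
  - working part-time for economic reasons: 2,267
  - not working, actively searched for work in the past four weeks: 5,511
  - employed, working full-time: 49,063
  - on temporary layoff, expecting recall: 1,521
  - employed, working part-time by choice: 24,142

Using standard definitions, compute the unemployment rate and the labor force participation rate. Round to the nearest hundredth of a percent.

Unemployment rate ≈ 8.52%; labor force participation rate ≈ 64.35%.

Employed = 2,267 + 49,063 + 24,142 = 75,472 (anyone who worked, including part-time for economic reasons, counts as employed).
Unemployed = 5,511 + 1,521 = 7,032 (jobless and actively searching, or on temporary layoff).
Labor force = 75,472 + 7,032 = 82,504.
Not in labor force = 28,040 + 16,886 + 777 = 45,703 (those not working and not actively searching are outside the labor force — including those who want a job but have given up searching).
Civilian working-age population = 82,504 + 45,703 = 128,207.
Unemployment rate = 7,032 / 82,504 = 8.52%.
Labor force participation rate = 82,504 / 128,207 = 64.35%.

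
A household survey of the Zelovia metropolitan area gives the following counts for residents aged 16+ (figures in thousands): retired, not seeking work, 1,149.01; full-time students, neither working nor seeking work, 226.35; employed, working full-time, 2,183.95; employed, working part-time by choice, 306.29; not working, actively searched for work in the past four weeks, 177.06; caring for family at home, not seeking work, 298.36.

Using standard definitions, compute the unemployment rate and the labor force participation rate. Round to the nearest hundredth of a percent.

Unemployment rate ≈ 6.64%; labor force participation rate ≈ 61.44%.

Employed = 2,183.95 + 306.29 = 2,490.24 thousand.
Unemployed = 177.06 thousand.
Labor force = 2,490.24 + 177.06 = 2,667.30 thousand.
Not in labor force = 1,149.01 + 226.35 + 298.36 = 1,673.72 thousand (those not working and not actively searching are outside the labor force).
Civilian working-age population = 2,667.30 + 1,673.72 = 4,341.02 thousand.
Unemployment rate = 177.06 / 2,667.30 = 6.64%.
Labor force participation rate = 2,667.30 / 4,341.02 = 61.44%.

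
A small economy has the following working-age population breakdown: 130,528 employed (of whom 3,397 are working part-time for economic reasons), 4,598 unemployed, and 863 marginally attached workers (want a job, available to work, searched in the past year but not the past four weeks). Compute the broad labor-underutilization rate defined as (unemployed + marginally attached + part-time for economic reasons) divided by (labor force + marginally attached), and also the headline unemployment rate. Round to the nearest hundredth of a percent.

Labor force = 130,528 + 4,598 = 135,126.
Numerator = 4,598 + 863 + 3,397 = 8,858.
Denominator = 135,126 + 863 = 135,989.
Broad rate = 8,858 / 135,989 = 6.51%.
Headline unemployment rate = 4,598 / 135,126 = 3.40%.

Broad underutilization rate ≈ 6.51%; headline unemployment rate ≈ 3.40%.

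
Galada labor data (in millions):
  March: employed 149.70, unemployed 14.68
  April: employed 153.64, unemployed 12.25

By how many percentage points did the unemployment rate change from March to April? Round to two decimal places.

The unemployment rate changed by −1.55 percentage points.

March: labor force = 149.70 + 14.68 = 164.38; u = 14.68/164.38 = 8.93%.
April: labor force = 153.64 + 12.25 = 165.89; u = 12.25/165.89 = 7.38%.
Change = 7.38% − 8.93% = −1.55 pp.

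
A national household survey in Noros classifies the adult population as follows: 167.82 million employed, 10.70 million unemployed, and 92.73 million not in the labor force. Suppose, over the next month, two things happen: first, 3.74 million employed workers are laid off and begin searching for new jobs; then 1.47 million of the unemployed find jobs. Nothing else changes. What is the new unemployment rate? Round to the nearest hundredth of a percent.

New unemployment rate ≈ 7.27%.

Initially, labor force = 167.82 + 10.70 = 178.52 million, so u = 10.70/178.52 = 5.99%.
After the first change, employed falls and unemployed rises by 3.74; labor force unchanged → E = 164.08, U = 14.44, labor force = 178.52 million.
After the second change, unemployed falls and employed rises by 1.47; labor force unchanged → E = 165.55, U = 12.97, labor force = 178.52 million.
New unemployment rate = 12.97 / 178.52 = 7.27%.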